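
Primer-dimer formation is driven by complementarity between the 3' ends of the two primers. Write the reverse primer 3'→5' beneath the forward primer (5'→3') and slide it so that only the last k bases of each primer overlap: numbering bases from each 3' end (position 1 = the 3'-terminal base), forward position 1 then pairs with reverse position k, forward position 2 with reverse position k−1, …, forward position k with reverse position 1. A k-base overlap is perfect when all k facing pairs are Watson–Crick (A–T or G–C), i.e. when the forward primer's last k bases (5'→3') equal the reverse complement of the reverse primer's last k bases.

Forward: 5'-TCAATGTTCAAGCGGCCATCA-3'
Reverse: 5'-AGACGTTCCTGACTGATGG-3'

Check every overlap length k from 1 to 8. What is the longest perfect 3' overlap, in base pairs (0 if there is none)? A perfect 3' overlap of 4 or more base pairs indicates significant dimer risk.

Last 8 bases (5'→3') — forward …GGCCATCA, reverse …ACTGATGG.
Reverse complement of the reverse primer's last 8 bases: CCATCAGT; its first k bases are the reverse complement of the reverse primer's last k bases, so a perfect k-base overlap needs the forward primer's last k bases to equal them.
Comparing (forward last k vs required): k=1: A vs C ✗; k=2: CA vs CC ✗; k=3: TCA vs CCA ✗; k=4: ATCA vs CCAT ✗; k=5: CATCA vs CCATC ✗; k=6: CCATCA vs CCATCA ✓; k=7: GCCATCA vs CCATCAG ✗; k=8: GGCCATCA vs CCATCAGT ✗.
Only k = 6 is perfect, so the longest perfect 3' overlap is 6.

Longest perfect overlap: 6 complementary base pairs; significant dimer risk (threshold 4).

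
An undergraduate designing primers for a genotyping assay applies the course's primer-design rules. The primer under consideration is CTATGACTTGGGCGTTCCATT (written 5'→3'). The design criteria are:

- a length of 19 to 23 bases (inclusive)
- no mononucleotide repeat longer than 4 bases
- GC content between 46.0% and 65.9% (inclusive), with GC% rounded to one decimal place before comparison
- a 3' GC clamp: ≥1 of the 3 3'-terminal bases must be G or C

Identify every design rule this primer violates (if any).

Base counts: A=3, T=8, G=5, C=5 (length 21).
length: length 21 ✓
homopolymer run: longest run = 3 ✓
GC content: GC 10/21 = 47.6% ✓
GC clamp: 3' end ATT has 0 G/C, need ≥1 ✗

Fails: GC clamp.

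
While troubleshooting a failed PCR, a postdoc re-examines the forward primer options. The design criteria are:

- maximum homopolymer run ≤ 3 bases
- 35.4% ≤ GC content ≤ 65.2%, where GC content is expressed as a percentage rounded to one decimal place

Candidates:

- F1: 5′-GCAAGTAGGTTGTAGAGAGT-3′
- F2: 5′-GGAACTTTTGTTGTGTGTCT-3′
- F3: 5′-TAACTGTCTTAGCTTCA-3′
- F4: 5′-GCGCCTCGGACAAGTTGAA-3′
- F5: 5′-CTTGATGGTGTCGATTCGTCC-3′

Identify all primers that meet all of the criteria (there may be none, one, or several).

F1, F4 and F5.

F1 (20 nt, A=6 T=5 G=8 C=1): longest run = 2 ✓; GC 9/20 = 45.0% ✓ — passes.
F2 (20 nt, A=2 T=10 G=6 C=2): longest run = 4, exceeds 3 ✗; GC 8/20 = 40.0% ✓ — fails.
F3 (17 nt, A=4 T=7 G=2 C=4): longest run = 2 ✓; GC 6/17 = 35.3%, outside 35.4–65.2% ✗ — fails.
F4 (19 nt, A=5 T=3 G=6 C=5): longest run = 2 ✓; GC 11/19 = 57.9% ✓ — passes.
F5 (21 nt, A=2 T=8 G=6 C=5): longest run = 2 ✓; GC 11/21 = 52.4% ✓ — passes.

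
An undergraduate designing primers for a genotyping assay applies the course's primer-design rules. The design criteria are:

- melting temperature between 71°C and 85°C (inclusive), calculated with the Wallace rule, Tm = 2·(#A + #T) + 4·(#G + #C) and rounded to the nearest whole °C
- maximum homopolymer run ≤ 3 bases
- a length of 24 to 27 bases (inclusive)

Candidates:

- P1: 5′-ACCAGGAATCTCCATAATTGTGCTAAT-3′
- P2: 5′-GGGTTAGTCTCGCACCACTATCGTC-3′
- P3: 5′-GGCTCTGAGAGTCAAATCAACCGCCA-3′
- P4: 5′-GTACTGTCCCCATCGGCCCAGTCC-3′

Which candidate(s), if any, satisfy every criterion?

P1, P2 and P3.

P1 (27 nt, A=9 T=8 G=4 C=6): Tm = 2·17 + 4·10 = 74°C ✓; longest run = 2 ✓; length 27 ✓ — passes.
P2 (25 nt, A=4 T=7 G=6 C=8): Tm = 2·11 + 4·14 = 78°C ✓; longest run = 3 ✓; length 25 ✓ — passes.
P3 (26 nt, A=8 T=4 G=6 C=8): Tm = 2·12 + 4·14 = 80°C ✓; longest run = 3 ✓; length 26 ✓ — passes.
P4 (24 nt, A=3 T=5 G=5 C=11): Tm = 2·8 + 4·16 = 80°C ✓; longest run = 4, exceeds 3 ✗; length 24 ✓ — fails.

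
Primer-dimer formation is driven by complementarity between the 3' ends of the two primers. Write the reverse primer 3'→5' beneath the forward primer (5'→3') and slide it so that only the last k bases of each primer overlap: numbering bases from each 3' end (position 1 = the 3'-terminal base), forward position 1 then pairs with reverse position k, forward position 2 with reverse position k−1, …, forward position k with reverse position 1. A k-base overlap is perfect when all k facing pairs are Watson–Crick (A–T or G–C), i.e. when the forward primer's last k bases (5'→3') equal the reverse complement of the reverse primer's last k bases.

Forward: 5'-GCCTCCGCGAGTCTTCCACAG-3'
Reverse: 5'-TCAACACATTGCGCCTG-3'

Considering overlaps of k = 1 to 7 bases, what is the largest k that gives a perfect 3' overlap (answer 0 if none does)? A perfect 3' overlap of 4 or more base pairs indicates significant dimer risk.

Last 7 bases (5'→3') — forward …TCCACAG, reverse …GCGCCTG.
Reverse complement of the reverse primer's last 7 bases: CAGGCGC; its first k bases are the reverse complement of the reverse primer's last k bases, so a perfect k-base overlap needs the forward primer's last k bases to equal them.
Comparing (forward last k vs required): k=1: G vs C ✗; k=2: AG vs CA ✗; k=3: CAG vs CAG ✓; k=4: ACAG vs CAGG ✗; k=5: CACAG vs CAGGC ✗; k=6: CCACAG vs CAGGCG ✗; k=7: TCCACAG vs CAGGCGC ✗.
Only k = 3 is perfect, so the longest perfect 3' overlap is 3.

Longest perfect overlap: 3 complementary base pairs; below the dimer-risk threshold (threshold 4).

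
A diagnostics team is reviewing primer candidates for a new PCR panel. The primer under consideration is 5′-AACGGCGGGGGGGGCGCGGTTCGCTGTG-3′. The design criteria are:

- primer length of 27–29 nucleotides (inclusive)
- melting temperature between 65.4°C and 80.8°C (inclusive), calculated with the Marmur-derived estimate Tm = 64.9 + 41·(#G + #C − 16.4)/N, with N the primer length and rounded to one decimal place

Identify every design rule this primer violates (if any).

Meets all criteria.

Base counts: A=2, T=4, G=16, C=6 (length 28).
length: length 28 ✓
Tm: Tm = 64.9 + 41·(22 − 16.4)/28 = 73.1°C ✓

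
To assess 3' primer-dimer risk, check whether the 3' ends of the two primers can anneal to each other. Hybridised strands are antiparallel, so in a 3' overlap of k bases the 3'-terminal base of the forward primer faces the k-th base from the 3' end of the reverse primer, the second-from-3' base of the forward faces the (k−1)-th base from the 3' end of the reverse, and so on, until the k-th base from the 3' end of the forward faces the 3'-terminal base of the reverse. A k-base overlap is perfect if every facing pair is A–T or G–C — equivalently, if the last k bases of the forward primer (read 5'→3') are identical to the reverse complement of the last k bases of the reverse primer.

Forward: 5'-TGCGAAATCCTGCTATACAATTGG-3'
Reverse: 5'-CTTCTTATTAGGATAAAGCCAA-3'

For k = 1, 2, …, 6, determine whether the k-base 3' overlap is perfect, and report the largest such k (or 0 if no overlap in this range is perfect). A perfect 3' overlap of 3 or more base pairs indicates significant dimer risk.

Last 6 bases (5'→3') — forward …AATTGG, reverse …AGCCAA.
Reverse complement of the reverse primer's last 6 bases: TTGGCT; its first k bases are the reverse complement of the reverse primer's last k bases, so a perfect k-base overlap needs the forward primer's last k bases to equal them.
Comparing (forward last k vs required): k=1: G vs T ✗; k=2: GG vs TT ✗; k=3: TGG vs TTG ✗; k=4: TTGG vs TTGG ✓; k=5: ATTGG vs TTGGC ✗; k=6: AATTGG vs TTGGCT ✗.
Only k = 4 is perfect, so the longest perfect 3' overlap is 4.

Longest perfect overlap: 4 complementary base pairs; significant dimer risk (threshold 3).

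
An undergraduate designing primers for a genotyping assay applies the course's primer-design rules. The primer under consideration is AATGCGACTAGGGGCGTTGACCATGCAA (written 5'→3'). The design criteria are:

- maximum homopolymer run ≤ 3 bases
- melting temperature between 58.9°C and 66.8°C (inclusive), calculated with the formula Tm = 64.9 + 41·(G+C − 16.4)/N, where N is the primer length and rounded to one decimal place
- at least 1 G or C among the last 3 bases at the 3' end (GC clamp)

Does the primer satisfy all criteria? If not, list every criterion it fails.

Base counts: A=8, T=5, G=9, C=6 (length 28).
homopolymer run: longest run = 4, exceeds 3 ✗
Tm: Tm = 64.9 + 41·(15 − 16.4)/28 = 62.9°C ✓
GC clamp: 3' end CAA has 1 G/C ✓

Fails: homopolymer run.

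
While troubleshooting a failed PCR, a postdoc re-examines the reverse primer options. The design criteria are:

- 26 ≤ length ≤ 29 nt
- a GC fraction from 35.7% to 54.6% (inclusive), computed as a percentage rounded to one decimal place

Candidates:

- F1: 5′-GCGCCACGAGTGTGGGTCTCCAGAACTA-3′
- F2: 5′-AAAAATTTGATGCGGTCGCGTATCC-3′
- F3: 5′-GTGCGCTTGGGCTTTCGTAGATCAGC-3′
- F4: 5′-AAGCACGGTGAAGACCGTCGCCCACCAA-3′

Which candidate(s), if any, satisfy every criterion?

F1 (28 nt, A=6 T=5 G=9 C=8): length 28 ✓; GC 17/28 = 60.7%, outside 35.7–54.6% ✗ — fails.
F2 (25 nt, A=7 T=7 G=6 C=5): length 25, outside 26–29 ✗; GC 11/25 = 44.0% ✓ — fails.
F3 (26 nt, A=3 T=8 G=9 C=6): length 26 ✓; GC 15/26 = 57.7%, outside 35.7–54.6% ✗ — fails.
F4 (28 nt, A=9 T=2 G=7 C=10): length 28 ✓; GC 17/28 = 60.7%, outside 35.7–54.6% ✗ — fails.

None of the candidates satisfy all criteria.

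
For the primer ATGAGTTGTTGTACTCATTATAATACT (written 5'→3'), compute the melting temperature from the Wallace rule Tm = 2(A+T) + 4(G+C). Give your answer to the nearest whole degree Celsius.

68°C

Base counts: A=8, T=12, G=4, C=3 (length 27).
Tm = 2·(8+12) + 4·(4+3) = 2·20 + 4·7 = 40 + 28 = 68°C.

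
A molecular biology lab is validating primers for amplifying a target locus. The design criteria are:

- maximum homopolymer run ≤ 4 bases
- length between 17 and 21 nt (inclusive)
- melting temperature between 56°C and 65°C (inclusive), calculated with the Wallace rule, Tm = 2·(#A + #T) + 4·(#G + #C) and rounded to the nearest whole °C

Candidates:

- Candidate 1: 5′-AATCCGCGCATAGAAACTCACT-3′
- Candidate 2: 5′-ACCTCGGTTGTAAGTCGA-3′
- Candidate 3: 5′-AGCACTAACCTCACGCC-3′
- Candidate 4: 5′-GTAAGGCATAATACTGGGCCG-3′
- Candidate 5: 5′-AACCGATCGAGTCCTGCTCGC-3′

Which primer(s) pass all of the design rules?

Candidate 1 (22 nt, A=8 T=4 G=3 C=7): longest run = 3 ✓; length 22, outside 17–21 ✗; Tm = 2·12 + 4·10 = 64°C ✓ — fails.
Candidate 2 (18 nt, A=4 T=5 G=5 C=4): longest run = 2 ✓; length 18 ✓; Tm = 2·9 + 4·9 = 54°C, outside 56–65°C ✗ — fails.
Candidate 3 (17 nt, A=5 T=2 G=2 C=8): longest run = 2 ✓; length 17 ✓; Tm = 2·7 + 4·10 = 54°C, outside 56–65°C ✗ — fails.
Candidate 4 (21 nt, A=6 T=4 G=7 C=4): longest run = 3 ✓; length 21 ✓; Tm = 2·10 + 4·11 = 64°C ✓ — passes.
Candidate 5 (21 nt, A=4 T=4 G=5 C=8): longest run = 2 ✓; length 21 ✓; Tm = 2·8 + 4·13 = 68°C, outside 56–65°C ✗ — fails.

Candidate 4 only.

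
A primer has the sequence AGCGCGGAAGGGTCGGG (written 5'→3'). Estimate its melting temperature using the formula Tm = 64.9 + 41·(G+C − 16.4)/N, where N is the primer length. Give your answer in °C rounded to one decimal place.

56.7°C

Base counts: A=3, T=1, G=10, C=3; G+C = 13, N = 17.
Tm = 64.9 + 41·(13 − 16.4)/17 = 64.9 + -139.40/17 = 56.7°C.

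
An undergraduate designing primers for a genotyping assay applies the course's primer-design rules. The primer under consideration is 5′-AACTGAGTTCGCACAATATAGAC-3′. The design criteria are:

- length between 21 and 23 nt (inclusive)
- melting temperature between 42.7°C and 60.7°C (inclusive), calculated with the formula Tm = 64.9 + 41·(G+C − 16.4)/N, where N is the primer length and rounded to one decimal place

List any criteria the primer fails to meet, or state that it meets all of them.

Base counts: A=9, T=5, G=4, C=5 (length 23).
length: length 23 ✓
Tm: Tm = 64.9 + 41·(9 − 16.4)/23 = 51.7°C ✓

Meets all criteria.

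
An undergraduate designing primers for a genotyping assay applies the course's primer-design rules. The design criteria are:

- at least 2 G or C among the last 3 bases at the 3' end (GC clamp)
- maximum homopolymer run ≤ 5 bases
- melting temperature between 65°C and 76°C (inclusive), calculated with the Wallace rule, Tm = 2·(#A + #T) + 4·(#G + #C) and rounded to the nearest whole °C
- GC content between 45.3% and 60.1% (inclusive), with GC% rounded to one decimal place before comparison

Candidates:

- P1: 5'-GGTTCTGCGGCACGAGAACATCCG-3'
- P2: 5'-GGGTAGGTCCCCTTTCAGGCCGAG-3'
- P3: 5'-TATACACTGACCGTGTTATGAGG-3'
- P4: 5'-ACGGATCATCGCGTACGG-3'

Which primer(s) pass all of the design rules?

None of the candidates satisfy all criteria.

P1 (24 nt, A=5 T=4 G=8 C=7): 3' end CCG has 3 G/C ✓; longest run = 2 ✓; Tm = 2·9 + 4·15 = 78°C, outside 65–76°C ✗; GC 15/24 = 62.5%, outside 45.3–60.1% ✗ — fails.
P2 (24 nt, A=3 T=5 G=9 C=7): 3' end GAG has 2 G/C ✓; longest run = 4 ✓; Tm = 2·8 + 4·16 = 80°C, outside 65–76°C ✗; GC 16/24 = 66.7%, outside 45.3–60.1% ✗ — fails.
P3 (23 nt, A=6 T=7 G=6 C=4): 3' end AGG has 2 G/C ✓; longest run = 2 ✓; Tm = 2·13 + 4·10 = 66°C ✓; GC 10/23 = 43.5%, outside 45.3–60.1% ✗ — fails.
P4 (18 nt, A=4 T=3 G=6 C=5): 3' end CGG has 3 G/C ✓; longest run = 2 ✓; Tm = 2·7 + 4·11 = 58°C, outside 65–76°C ✗; GC 11/18 = 61.1%, outside 45.3–60.1% ✗ — fails.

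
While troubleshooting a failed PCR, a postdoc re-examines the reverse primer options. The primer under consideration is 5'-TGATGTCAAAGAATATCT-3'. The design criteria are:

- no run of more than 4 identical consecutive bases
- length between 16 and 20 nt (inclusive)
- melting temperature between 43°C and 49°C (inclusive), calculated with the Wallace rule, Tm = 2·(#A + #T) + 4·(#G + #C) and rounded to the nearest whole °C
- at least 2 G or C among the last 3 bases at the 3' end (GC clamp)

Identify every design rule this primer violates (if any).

Base counts: A=7, T=6, G=3, C=2 (length 18).
homopolymer run: longest run = 3 ✓
length: length 18 ✓
Tm: Tm = 2·13 + 4·5 = 46°C ✓
GC clamp: 3' end TCT has 1 G/C, need ≥2 ✗

Fails: GC clamp.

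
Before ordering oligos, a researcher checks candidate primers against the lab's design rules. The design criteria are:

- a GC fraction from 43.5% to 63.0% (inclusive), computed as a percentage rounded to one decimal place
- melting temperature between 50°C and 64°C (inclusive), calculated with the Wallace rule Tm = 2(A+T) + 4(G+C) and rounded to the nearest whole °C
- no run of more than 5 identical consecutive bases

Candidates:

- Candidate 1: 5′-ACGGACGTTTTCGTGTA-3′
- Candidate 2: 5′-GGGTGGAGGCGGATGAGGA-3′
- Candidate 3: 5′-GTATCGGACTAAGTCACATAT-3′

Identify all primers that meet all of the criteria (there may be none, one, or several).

Candidate 1 (17 nt, A=3 T=6 G=5 C=3): GC 8/17 = 47.1% ✓; Tm = 2·9 + 4·8 = 50°C ✓; longest run = 4 ✓ — passes.
Candidate 2 (19 nt, A=4 T=2 G=12 C=1): GC 13/19 = 68.4%, outside 43.5–63.0% ✗; Tm = 2·6 + 4·13 = 64°C ✓; longest run = 3 ✓ — fails.
Candidate 3 (21 nt, A=7 T=6 G=4 C=4): GC 8/21 = 38.1%, outside 43.5–63.0% ✗; Tm = 2·13 + 4·8 = 58°C ✓; longest run = 2 ✓ — fails.

Candidate 1 only.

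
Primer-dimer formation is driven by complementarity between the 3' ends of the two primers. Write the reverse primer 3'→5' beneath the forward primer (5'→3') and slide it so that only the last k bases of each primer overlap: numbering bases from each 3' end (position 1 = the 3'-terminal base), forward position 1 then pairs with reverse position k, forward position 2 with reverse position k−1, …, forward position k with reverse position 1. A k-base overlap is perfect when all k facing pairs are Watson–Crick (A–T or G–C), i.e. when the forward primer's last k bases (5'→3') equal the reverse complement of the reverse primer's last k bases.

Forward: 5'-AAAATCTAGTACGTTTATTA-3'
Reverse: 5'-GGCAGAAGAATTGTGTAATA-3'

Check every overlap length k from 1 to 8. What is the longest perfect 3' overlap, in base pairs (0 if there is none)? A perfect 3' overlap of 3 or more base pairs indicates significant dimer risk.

Longest perfect overlap: 5 complementary base pairs; significant dimer risk (threshold 3).

Last 8 bases (5'→3') — forward …GTTTATTA, reverse …GTGTAATA.
Reverse complement of the reverse primer's last 8 bases: TATTACAC; its first k bases are the reverse complement of the reverse primer's last k bases, so a perfect k-base overlap needs the forward primer's last k bases to equal them.
Comparing (forward last k vs required): k=1: A vs T ✗; k=2: TA vs TA ✓; k=3: TTA vs TAT ✗; k=4: ATTA vs TATT ✗; k=5: TATTA vs TATTA ✓; k=6: TTATTA vs TATTAC ✗; k=7: TTTATTA vs TATTACA ✗; k=8: GTTTATTA vs TATTACAC ✗.
Perfect overlaps at k = 2, 5; the largest is 5.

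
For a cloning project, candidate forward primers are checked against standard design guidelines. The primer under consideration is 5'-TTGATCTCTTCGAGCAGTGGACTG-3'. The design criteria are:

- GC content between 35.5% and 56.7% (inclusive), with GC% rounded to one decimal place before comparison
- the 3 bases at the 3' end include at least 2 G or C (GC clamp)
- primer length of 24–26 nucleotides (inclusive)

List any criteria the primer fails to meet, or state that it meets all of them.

Base counts: A=4, T=8, G=7, C=5 (length 24).
GC content: GC 12/24 = 50.0% ✓
GC clamp: 3' end CTG has 2 G/C ✓
length: length 24 ✓

Meets all criteria.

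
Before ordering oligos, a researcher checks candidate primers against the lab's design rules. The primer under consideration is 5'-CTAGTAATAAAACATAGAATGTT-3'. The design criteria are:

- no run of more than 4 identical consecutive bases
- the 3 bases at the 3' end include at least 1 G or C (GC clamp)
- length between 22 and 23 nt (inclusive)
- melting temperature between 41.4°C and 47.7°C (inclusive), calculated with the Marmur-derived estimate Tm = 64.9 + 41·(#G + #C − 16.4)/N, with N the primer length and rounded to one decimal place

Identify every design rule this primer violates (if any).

Meets all criteria.

Base counts: A=11, T=7, G=3, C=2 (length 23).
homopolymer run: longest run = 4 ✓
GC clamp: 3' end GTT has 1 G/C ✓
length: length 23 ✓
Tm: Tm = 64.9 + 41·(5 − 16.4)/23 = 44.6°C ✓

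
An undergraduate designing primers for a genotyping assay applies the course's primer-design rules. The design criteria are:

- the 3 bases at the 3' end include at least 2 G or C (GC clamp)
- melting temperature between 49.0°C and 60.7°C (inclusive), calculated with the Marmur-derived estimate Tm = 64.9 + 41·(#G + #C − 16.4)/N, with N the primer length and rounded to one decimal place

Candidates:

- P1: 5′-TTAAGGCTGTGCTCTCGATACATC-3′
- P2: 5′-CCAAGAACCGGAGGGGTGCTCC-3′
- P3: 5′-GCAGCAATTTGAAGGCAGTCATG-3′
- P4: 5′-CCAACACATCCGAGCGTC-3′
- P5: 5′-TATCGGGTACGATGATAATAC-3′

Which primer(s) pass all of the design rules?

P1 (24 nt, A=5 T=8 G=5 C=6): 3' end ATC has 1 G/C, need ≥2 ✗; Tm = 64.9 + 41·(11 − 16.4)/24 = 55.7°C ✓ — fails.
P2 (22 nt, A=5 T=2 G=8 C=7): 3' end TCC has 2 G/C ✓; Tm = 64.9 + 41·(15 − 16.4)/22 = 62.3°C, outside 49.0–60.7°C ✗ — fails.
P3 (23 nt, A=7 T=5 G=7 C=4): 3' end ATG has 1 G/C, need ≥2 ✗; Tm = 64.9 + 41·(11 − 16.4)/23 = 55.3°C ✓ — fails.
P4 (18 nt, A=5 T=2 G=3 C=8): 3' end GTC has 2 G/C ✓; Tm = 64.9 + 41·(11 − 16.4)/18 = 52.6°C ✓ — passes.
P5 (21 nt, A=7 T=6 G=5 C=3): 3' end TAC has 1 G/C, need ≥2 ✗; Tm = 64.9 + 41·(8 − 16.4)/21 = 48.5°C, outside 49.0–60.7°C ✗ — fails.

P4 only.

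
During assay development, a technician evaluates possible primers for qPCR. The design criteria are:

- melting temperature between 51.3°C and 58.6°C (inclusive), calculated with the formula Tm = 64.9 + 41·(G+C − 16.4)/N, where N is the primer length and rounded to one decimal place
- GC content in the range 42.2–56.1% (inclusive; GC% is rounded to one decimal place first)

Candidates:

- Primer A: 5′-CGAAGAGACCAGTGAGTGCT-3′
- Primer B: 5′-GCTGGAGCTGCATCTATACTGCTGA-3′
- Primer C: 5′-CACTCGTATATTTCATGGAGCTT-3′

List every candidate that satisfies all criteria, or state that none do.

Primer A (20 nt, A=6 T=3 G=7 C=4): Tm = 64.9 + 41·(11 − 16.4)/20 = 53.8°C ✓; GC 11/20 = 55.0% ✓ — passes.
Primer B (25 nt, A=5 T=7 G=7 C=6): Tm = 64.9 + 41·(13 − 16.4)/25 = 59.3°C, outside 51.3–58.6°C ✗; GC 13/25 = 52.0% ✓ — fails.
Primer C (23 nt, A=5 T=9 G=4 C=5): Tm = 64.9 + 41·(9 − 16.4)/23 = 51.7°C ✓; GC 9/23 = 39.1%, outside 42.2–56.1% ✗ — fails.

Primer A only.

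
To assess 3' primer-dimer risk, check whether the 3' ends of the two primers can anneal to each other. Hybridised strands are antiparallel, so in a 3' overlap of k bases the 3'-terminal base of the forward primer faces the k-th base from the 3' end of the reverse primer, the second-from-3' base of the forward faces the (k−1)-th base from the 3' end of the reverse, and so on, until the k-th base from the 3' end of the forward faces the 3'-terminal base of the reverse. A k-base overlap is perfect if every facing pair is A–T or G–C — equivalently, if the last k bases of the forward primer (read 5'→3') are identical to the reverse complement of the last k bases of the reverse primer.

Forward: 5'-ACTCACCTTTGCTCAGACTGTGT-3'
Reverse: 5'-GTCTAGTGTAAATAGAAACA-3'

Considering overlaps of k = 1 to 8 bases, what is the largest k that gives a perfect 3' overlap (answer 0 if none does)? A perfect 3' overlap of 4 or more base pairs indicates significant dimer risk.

Last 8 bases (5'→3') — forward …GACTGTGT, reverse …TAGAAACA.
Reverse complement of the reverse primer's last 8 bases: TGTTTCTA; its first k bases are the reverse complement of the reverse primer's last k bases, so a perfect k-base overlap needs the forward primer's last k bases to equal them.
Comparing (forward last k vs required): k=1: T vs T ✓; k=2: GT vs TG ✗; k=3: TGT vs TGT ✓; k=4: GTGT vs TGTT ✗; k=5: TGTGT vs TGTTT ✗; k=6: CTGTGT vs TGTTTC ✗; k=7: ACTGTGT vs TGTTTCT ✗; k=8: GACTGTGT vs TGTTTCTA ✗.
Perfect overlaps at k = 1, 3; the largest is 3.

Longest perfect overlap: 3 complementary base pairs; below the dimer-risk threshold (threshold 4).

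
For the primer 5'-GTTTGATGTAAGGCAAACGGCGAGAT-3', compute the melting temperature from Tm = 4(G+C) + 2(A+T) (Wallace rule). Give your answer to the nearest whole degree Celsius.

76°C

Base counts: A=8, T=6, G=9, C=3 (length 26).
Tm = 2·(8+6) + 4·(9+3) = 2·14 + 4·12 = 28 + 48 = 76°C.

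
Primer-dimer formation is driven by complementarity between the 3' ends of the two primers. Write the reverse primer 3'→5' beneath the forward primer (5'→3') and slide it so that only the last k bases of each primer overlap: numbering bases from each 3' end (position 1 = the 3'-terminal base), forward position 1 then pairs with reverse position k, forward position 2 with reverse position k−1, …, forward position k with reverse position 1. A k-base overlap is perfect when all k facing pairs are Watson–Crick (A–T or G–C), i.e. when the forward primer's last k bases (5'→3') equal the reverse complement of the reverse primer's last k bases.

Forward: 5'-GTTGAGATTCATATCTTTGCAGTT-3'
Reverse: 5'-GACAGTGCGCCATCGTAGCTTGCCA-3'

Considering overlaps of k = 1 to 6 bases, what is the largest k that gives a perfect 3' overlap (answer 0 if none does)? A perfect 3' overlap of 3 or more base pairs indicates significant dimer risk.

Last 6 bases (5'→3') — forward …GCAGTT, reverse …TTGCCA.
Reverse complement of the reverse primer's last 6 bases: TGGCAA; its first k bases are the reverse complement of the reverse primer's last k bases, so a perfect k-base overlap needs the forward primer's last k bases to equal them.
Comparing (forward last k vs required): k=1: T vs T ✓; k=2: TT vs TG ✗; k=3: GTT vs TGG ✗; k=4: AGTT vs TGGC ✗; k=5: CAGTT vs TGGCA ✗; k=6: GCAGTT vs TGGCAA ✗.
Only k = 1 is perfect, so the longest perfect 3' overlap is 1.

Longest perfect overlap: 1 complementary base pair; below the dimer-risk threshold (threshold 3).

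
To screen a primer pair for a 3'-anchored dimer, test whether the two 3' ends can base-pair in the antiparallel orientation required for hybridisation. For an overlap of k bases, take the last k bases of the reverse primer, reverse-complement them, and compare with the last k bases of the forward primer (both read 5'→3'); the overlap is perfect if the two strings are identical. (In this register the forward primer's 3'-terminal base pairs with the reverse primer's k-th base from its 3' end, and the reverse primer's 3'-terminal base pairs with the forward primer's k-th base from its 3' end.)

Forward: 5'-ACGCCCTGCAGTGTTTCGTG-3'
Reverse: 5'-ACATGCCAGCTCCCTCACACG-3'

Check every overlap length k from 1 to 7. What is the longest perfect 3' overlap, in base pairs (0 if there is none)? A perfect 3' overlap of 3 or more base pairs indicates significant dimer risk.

Last 7 bases (5'→3') — forward …TTTCGTG, reverse …TCACACG.
Reverse complement of the reverse primer's last 7 bases: CGTGTGA; its first k bases are the reverse complement of the reverse primer's last k bases, so a perfect k-base overlap needs the forward primer's last k bases to equal them.
Comparing (forward last k vs required): k=1: G vs C ✗; k=2: TG vs CG ✗; k=3: GTG vs CGT ✗; k=4: CGTG vs CGTG ✓; k=5: TCGTG vs CGTGT ✗; k=6: TTCGTG vs CGTGTG ✗; k=7: TTTCGTG vs CGTGTGA ✗.
Only k = 4 is perfect, so the longest perfect 3' overlap is 4.

Longest perfect overlap: 4 complementary base pairs; significant dimer risk (threshold 3).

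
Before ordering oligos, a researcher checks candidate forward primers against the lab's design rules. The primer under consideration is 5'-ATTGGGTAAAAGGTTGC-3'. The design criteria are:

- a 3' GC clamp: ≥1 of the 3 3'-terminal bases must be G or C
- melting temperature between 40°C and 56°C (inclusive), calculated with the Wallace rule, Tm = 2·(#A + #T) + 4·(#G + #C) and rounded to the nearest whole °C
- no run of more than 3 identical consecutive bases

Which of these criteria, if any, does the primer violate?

Fails: homopolymer run.

Base counts: A=5, T=5, G=6, C=1 (length 17).
GC clamp: 3' end TGC has 2 G/C ✓
Tm: Tm = 2·10 + 4·7 = 48°C ✓
homopolymer run: longest run = 4, exceeds 3 ✗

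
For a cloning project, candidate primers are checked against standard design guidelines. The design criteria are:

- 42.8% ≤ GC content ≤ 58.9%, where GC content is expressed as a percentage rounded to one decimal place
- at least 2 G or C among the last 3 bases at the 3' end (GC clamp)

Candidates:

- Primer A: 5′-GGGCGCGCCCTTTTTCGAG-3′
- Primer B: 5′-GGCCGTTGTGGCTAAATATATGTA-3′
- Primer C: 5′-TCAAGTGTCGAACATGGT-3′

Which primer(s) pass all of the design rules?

Primer A (19 nt, A=1 T=5 G=7 C=6): GC 13/19 = 68.4%, outside 42.8–58.9% ✗; 3' end GAG has 2 G/C ✓ — fails.
Primer B (24 nt, A=6 T=8 G=7 C=3): GC 10/24 = 41.7%, outside 42.8–58.9% ✗; 3' end GTA has 1 G/C, need ≥2 ✗ — fails.
Primer C (18 nt, A=5 T=5 G=5 C=3): GC 8/18 = 44.4% ✓; 3' end GGT has 2 G/C ✓ — passes.

Primer C only.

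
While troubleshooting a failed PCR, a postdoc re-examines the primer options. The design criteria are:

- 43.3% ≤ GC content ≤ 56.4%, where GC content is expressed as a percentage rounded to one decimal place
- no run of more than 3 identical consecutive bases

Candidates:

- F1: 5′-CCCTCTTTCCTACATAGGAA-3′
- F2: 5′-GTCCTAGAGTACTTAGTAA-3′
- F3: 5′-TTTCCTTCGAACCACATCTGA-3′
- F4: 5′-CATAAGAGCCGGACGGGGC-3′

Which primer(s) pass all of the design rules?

F1 only.

F1 (20 nt, A=5 T=6 G=2 C=7): GC 9/20 = 45.0% ✓; longest run = 3 ✓ — passes.
F2 (19 nt, A=6 T=6 G=4 C=3): GC 7/19 = 36.8%, outside 43.3–56.4% ✗; longest run = 2 ✓ — fails.
F3 (21 nt, A=5 T=7 G=2 C=7): GC 9/21 = 42.9%, outside 43.3–56.4% ✗; longest run = 3 ✓ — fails.
F4 (19 nt, A=5 T=1 G=8 C=5): GC 13/19 = 68.4%, outside 43.3–56.4% ✗; longest run = 4, exceeds 3 ✗ — fails.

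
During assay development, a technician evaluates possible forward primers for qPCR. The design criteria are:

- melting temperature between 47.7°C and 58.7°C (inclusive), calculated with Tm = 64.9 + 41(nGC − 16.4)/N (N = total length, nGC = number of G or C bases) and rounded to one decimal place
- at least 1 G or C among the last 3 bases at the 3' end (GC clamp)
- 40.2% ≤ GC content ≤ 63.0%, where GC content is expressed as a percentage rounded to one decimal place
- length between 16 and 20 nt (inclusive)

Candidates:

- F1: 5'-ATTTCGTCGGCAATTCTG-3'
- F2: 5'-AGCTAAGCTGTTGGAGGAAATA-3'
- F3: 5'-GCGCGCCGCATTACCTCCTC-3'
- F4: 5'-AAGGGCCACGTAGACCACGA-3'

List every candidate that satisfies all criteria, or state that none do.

F4 only.

F1 (18 nt, A=3 T=7 G=4 C=4): Tm = 64.9 + 41·(8 − 16.4)/18 = 45.8°C, outside 47.7–58.7°C ✗; 3' end CTG has 2 G/C ✓; GC 8/18 = 44.4% ✓; length 18 ✓ — fails.
F2 (22 nt, A=8 T=5 G=7 C=2): Tm = 64.9 + 41·(9 − 16.4)/22 = 51.1°C ✓; 3' end ATA has 0 G/C, need ≥1 ✗; GC 9/22 = 40.9% ✓; length 22, outside 16–20 ✗ — fails.
F3 (20 nt, A=2 T=4 G=4 C=10): Tm = 64.9 + 41·(14 − 16.4)/20 = 60.0°C, outside 47.7–58.7°C ✗; 3' end CTC has 2 G/C ✓; GC 14/20 = 70.0%, outside 40.2–63.0% ✗; length 20 ✓ — fails.
F4 (20 nt, A=7 T=1 G=6 C=6): Tm = 64.9 + 41·(12 − 16.4)/20 = 55.9°C ✓; 3' end CGA has 2 G/C ✓; GC 12/20 = 60.0% ✓; length 20 ✓ — passes.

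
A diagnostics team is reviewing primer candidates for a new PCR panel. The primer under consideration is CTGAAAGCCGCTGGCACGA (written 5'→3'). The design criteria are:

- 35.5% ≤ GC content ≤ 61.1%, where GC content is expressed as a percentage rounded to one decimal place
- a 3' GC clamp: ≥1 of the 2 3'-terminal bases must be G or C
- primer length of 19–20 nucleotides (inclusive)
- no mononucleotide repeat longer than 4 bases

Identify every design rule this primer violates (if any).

Base counts: A=5, T=2, G=6, C=6 (length 19).
GC content: GC 12/19 = 63.2%, outside 35.5–61.1% ✗
GC clamp: 3' end GA has 1 G/C ✓
length: length 19 ✓
homopolymer run: longest run = 3 ✓

Fails: GC content.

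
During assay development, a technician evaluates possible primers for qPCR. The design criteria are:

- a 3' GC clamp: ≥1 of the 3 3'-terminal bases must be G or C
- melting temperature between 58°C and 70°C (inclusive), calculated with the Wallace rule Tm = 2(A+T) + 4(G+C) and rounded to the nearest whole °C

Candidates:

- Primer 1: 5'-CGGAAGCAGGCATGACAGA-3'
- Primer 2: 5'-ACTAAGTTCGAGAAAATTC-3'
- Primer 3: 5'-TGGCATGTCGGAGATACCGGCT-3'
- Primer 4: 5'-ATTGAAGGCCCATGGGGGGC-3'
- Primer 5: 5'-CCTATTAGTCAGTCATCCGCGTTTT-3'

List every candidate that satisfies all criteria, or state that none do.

Primer 1, Primer 3 and Primer 4.

Primer 1 (19 nt, A=7 T=1 G=7 C=4): 3' end AGA has 1 G/C ✓; Tm = 2·8 + 4·11 = 60°C ✓ — passes.
Primer 2 (19 nt, A=8 T=5 G=3 C=3): 3' end TTC has 1 G/C ✓; Tm = 2·13 + 4·6 = 50°C, outside 58–70°C ✗ — fails.
Primer 3 (22 nt, A=4 T=5 G=8 C=5): 3' end GCT has 2 G/C ✓; Tm = 2·9 + 4·13 = 70°C ✓ — passes.
Primer 4 (20 nt, A=4 T=3 G=9 C=4): 3' end GGC has 3 G/C ✓; Tm = 2·7 + 4·13 = 66°C ✓ — passes.
Primer 5 (25 nt, A=4 T=10 G=4 C=7): 3' end TTT has 0 G/C, need ≥1 ✗; Tm = 2·14 + 4·11 = 72°C, outside 58–70°C ✗ — fails.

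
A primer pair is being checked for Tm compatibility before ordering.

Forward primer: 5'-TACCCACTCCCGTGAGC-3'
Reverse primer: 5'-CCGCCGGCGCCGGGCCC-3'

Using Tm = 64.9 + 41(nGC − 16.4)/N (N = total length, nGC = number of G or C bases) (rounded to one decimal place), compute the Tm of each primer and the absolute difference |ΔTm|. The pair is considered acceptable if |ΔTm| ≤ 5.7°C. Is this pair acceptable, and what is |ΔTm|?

|ΔTm| = 14.4°C; the pair is not acceptable.

Forward: G+C = 11, N = 17 → Tm = 64.9 + 41·(11 − 16.4)/17 = 51.9°C.
Reverse: G+C = 17, N = 17 → Tm = 64.9 + 41·(17 − 16.4)/17 = 66.3°C.
|ΔTm| = |51.9 − 66.3| = 14.4°C, > 5.7°C.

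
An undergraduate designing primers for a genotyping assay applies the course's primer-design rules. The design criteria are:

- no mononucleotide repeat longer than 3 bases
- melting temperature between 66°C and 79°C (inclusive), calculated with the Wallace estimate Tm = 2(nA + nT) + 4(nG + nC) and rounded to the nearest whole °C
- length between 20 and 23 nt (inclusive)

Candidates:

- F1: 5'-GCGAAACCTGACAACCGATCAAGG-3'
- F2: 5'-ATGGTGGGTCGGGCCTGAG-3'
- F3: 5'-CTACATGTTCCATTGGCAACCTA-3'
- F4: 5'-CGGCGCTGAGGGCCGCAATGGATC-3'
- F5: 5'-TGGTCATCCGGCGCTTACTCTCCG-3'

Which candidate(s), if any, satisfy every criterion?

F3 only.

F1 (24 nt, A=9 T=2 G=6 C=7): longest run = 3 ✓; Tm = 2·11 + 4·13 = 74°C ✓; length 24, outside 20–23 ✗ — fails.
F2 (19 nt, A=2 T=4 G=10 C=3): longest run = 3 ✓; Tm = 2·6 + 4·13 = 64°C, outside 66–79°C ✗; length 19, outside 20–23 ✗ — fails.
F3 (23 nt, A=6 T=7 G=3 C=7): longest run = 2 ✓; Tm = 2·13 + 4·10 = 66°C ✓; length 23 ✓ — passes.
F4 (24 nt, A=4 T=3 G=10 C=7): longest run = 3 ✓; Tm = 2·7 + 4·17 = 82°C, outside 66–79°C ✗; length 24, outside 20–23 ✗ — fails.
F5 (24 nt, A=2 T=7 G=6 C=9): longest run = 2 ✓; Tm = 2·9 + 4·15 = 78°C ✓; length 24, outside 20–23 ✗ — fails.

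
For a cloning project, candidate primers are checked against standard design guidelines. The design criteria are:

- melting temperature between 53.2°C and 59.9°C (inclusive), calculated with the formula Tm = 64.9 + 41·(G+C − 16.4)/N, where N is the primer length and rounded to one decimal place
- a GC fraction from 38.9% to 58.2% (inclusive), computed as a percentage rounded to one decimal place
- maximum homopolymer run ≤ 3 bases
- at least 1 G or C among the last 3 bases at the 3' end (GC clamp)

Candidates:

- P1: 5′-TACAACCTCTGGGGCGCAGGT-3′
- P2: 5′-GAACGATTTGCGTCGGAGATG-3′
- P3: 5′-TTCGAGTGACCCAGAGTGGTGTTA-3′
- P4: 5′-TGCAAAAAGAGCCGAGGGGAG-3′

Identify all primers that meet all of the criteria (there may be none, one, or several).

P2 only.

P1 (21 nt, A=4 T=4 G=7 C=6): Tm = 64.9 + 41·(13 − 16.4)/21 = 58.3°C ✓; GC 13/21 = 61.9%, outside 38.9–58.2% ✗; longest run = 4, exceeds 3 ✗; 3' end GGT has 2 G/C ✓ — fails.
P2 (21 nt, A=5 T=5 G=8 C=3): Tm = 64.9 + 41·(11 − 16.4)/21 = 54.4°C ✓; GC 11/21 = 52.4% ✓; longest run = 3 ✓; 3' end ATG has 1 G/C ✓ — passes.
P3 (24 nt, A=5 T=7 G=8 C=4): Tm = 64.9 + 41·(12 − 16.4)/24 = 57.4°C ✓; GC 12/24 = 50.0% ✓; longest run = 3 ✓; 3' end TTA has 0 G/C, need ≥1 ✗ — fails.
P4 (21 nt, A=8 T=1 G=9 C=3): Tm = 64.9 + 41·(12 − 16.4)/21 = 56.3°C ✓; GC 12/21 = 57.1% ✓; longest run = 5, exceeds 3 ✗; 3' end GAG has 2 G/C ✓ — fails.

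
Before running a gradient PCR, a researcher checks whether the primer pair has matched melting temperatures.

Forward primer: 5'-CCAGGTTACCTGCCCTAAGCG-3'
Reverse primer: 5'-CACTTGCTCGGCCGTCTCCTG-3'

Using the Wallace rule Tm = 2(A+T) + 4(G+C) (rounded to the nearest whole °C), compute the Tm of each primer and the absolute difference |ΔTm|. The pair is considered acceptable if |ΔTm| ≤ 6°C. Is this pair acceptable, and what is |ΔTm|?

|ΔTm| = 2°C; the pair is acceptable.

Forward: A=4 T=4 G=5 C=8 → Tm = 2·8 + 4·13 = 68°C.
Reverse: A=1 T=6 G=5 C=9 → Tm = 2·7 + 4·14 = 70°C.
|ΔTm| = |68 − 70| = 2°C, ≤ 6°C.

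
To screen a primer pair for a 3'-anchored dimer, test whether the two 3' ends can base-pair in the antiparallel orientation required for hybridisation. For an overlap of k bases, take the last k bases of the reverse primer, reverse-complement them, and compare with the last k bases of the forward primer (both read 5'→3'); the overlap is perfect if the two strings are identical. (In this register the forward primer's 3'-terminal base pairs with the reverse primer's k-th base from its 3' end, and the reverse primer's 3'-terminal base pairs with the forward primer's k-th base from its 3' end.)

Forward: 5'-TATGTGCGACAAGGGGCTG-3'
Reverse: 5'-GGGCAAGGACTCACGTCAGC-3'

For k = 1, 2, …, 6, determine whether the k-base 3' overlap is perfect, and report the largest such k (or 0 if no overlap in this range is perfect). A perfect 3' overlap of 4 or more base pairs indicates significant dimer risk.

Last 6 bases (5'→3') — forward …GGGCTG, reverse …GTCAGC.
Reverse complement of the reverse primer's last 6 bases: GCTGAC; its first k bases are the reverse complement of the reverse primer's last k bases, so a perfect k-base overlap needs the forward primer's last k bases to equal them.
Comparing (forward last k vs required): k=1: G vs G ✓; k=2: TG vs GC ✗; k=3: CTG vs GCT ✗; k=4: GCTG vs GCTG ✓; k=5: GGCTG vs GCTGA ✗; k=6: GGGCTG vs GCTGAC ✗.
Perfect overlaps at k = 1, 4; the largest is 4.

Longest perfect overlap: 4 complementary base pairs; significant dimer risk (threshold 4).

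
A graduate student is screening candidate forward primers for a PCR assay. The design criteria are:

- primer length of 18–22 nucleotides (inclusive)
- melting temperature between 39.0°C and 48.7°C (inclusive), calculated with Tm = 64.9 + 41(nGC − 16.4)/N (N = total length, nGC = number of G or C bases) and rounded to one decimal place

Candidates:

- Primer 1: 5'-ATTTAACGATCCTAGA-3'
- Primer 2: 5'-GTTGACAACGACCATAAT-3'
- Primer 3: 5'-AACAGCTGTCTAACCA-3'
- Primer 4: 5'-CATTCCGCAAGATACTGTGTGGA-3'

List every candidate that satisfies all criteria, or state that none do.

Primer 2 only.

Primer 1 (16 nt, A=6 T=5 G=2 C=3): length 16, outside 18–22 ✗; Tm = 64.9 + 41·(5 − 16.4)/16 = 35.7°C, outside 39.0–48.7°C ✗ — fails.
Primer 2 (18 nt, A=7 T=4 G=3 C=4): length 18 ✓; Tm = 64.9 + 41·(7 − 16.4)/18 = 43.5°C ✓ — passes.
Primer 3 (16 nt, A=6 T=3 G=2 C=5): length 16, outside 18–22 ✗; Tm = 64.9 + 41·(7 − 16.4)/16 = 40.8°C ✓ — fails.
Primer 4 (23 nt, A=6 T=6 G=6 C=5): length 23, outside 18–22 ✗; Tm = 64.9 + 41·(11 − 16.4)/23 = 55.3°C, outside 39.0–48.7°C ✗ — fails.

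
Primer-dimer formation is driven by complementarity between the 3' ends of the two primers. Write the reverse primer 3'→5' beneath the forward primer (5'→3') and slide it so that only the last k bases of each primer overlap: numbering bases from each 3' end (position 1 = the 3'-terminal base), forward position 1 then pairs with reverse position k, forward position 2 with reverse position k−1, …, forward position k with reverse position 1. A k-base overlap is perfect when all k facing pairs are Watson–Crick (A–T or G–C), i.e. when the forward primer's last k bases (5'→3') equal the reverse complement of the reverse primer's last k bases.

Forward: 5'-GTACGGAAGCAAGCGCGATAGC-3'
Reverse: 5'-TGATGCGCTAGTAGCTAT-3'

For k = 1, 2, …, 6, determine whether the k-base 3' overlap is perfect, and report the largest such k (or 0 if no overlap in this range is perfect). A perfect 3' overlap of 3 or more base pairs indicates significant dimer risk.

Last 6 bases (5'→3') — forward …GATAGC, reverse …AGCTAT.
Reverse complement of the reverse primer's last 6 bases: ATAGCT; its first k bases are the reverse complement of the reverse primer's last k bases, so a perfect k-base overlap needs the forward primer's last k bases to equal them.
Comparing (forward last k vs required): k=1: C vs A ✗; k=2: GC vs AT ✗; k=3: AGC vs ATA ✗; k=4: TAGC vs ATAG ✗; k=5: ATAGC vs ATAGC ✓; k=6: GATAGC vs ATAGCT ✗.
Only k = 5 is perfect, so the longest perfect 3' overlap is 5.

Longest perfect overlap: 5 complementary base pairs; significant dimer risk (threshold 3).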